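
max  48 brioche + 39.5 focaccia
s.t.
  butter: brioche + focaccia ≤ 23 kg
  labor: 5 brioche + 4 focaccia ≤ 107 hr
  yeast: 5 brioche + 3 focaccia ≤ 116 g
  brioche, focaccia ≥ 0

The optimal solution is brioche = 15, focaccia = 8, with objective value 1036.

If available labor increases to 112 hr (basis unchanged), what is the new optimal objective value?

1078.5

Check each constraint at x*: butter 23/23 (tight); labor 107/107 (tight); yeast 99/116 (slack 17).
Slack constraints have shadow price 0 (complementary slackness).
The binding rows give the dual system: 1·y_butter + 5·y_labor = 48 and 1·y_butter + 4·y_labor = 39.5.
Solving: y_butter = 5.5, y_labor = 8.5.
Δz = y_labor·Δb = 8.5 × (5) = 42.5, so new z* = 1036 + 42.5 = 1078.5.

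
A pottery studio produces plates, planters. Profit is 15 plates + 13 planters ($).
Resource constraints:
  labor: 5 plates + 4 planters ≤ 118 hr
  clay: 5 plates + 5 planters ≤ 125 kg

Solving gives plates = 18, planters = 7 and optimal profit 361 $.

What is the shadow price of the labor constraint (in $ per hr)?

Both labor and clay are binding at x*.
The binding rows give the dual system: 5·y_labor + 5·y_clay = 15 and 4·y_labor + 5·y_clay = 13.
Solving: y_labor = 2, y_clay = 1.
Shadow price of labor = 2.

2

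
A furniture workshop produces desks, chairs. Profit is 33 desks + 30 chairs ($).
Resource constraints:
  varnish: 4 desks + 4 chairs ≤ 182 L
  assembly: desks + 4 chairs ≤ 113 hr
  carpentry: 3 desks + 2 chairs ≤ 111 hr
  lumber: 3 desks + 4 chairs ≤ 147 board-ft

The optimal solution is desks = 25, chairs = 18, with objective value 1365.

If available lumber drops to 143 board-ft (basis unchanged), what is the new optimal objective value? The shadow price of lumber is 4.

1349

Δb = -4, so new z* = 1365 + (4)·(-4) = 1365 − 16 = 1349.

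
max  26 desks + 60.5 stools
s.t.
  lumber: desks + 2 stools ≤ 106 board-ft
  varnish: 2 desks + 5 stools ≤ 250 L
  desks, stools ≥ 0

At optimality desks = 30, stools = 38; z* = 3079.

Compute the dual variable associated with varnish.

8.5

Both lumber and varnish are binding at x*.
From A_Bᵀ y = c: 1·y_lumber + 2·y_varnish = 26; 2·y_lumber + 5·y_varnish = 60.5.
This yields shadow prices y_lumber = 9, y_varnish = 8.5.
Shadow price of varnish = 8.5.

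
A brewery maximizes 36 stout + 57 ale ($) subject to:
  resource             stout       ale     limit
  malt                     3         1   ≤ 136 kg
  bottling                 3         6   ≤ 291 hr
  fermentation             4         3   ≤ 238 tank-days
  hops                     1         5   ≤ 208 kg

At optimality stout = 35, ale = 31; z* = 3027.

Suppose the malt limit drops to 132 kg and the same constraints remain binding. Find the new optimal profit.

3015

Binding: malt and bottling. Non-binding: fermentation (5 unused), hops (18 unused).
By complementary slackness, y = 0 for the non-binding constraints.
The binding rows give the dual system: 3·y_malt + 3·y_bottling = 36 and 1·y_malt + 6·y_bottling = 57.
→ y_malt = 3 and y_bottling = 9.
Δz = y_malt·Δb = 3 × (-4) = -12, so new z* = 3027 − 12 = 3015.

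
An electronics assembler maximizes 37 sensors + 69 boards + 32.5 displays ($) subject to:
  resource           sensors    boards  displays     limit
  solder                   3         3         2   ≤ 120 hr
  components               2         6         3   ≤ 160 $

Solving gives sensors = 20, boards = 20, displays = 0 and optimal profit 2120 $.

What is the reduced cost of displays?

-5.5

Both solder and components are binding at x*.
The binding rows give the dual system: 3·y_solder + 2·y_components = 37 and 3·y_solder + 6·y_components = 69.
→ y_solder = 7 and y_components = 8.
Reduced cost of displays: c₃ − yᵀa₃ = 32.5 − (7·2 + 8·3) = 32.5 − 38 = -5.5.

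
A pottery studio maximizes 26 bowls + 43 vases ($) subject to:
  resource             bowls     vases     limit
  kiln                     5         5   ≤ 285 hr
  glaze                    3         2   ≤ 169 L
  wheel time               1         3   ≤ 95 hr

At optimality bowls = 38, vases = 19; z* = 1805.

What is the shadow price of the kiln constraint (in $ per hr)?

3.5

Binding: kiln and wheel time. Non-binding: glaze (17 unused).
Since glaze is not tight, its dual is 0.
The binding rows give the dual system: 5·y_kiln + 1·y_wheel time = 26 and 5·y_kiln + 3·y_wheel time = 43.
This yields shadow prices y_kiln = 3.5, y_wheel time = 8.5.
Shadow price of kiln = 3.5.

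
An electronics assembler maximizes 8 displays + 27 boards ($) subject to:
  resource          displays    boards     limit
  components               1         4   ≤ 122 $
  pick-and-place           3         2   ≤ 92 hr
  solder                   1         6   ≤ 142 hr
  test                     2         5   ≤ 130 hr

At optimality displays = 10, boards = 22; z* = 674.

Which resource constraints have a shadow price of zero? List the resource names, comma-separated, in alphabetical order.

components: 98/122 (slack 24)
pick-and-place: 74/92 (slack 18)
solder: 142/142 (binding)
test: 130/130 (binding)
By complementary slackness, a constraint with positive slack has shadow price 0 → components, pick-and-place.

components, pick-and-place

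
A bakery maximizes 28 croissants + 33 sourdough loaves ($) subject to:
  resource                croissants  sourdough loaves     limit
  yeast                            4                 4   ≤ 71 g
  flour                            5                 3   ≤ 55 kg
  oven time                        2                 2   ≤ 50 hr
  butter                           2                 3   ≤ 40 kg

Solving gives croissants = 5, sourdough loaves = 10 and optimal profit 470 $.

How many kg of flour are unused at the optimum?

flour used = 5·5 + 3·10 = 55; slack = 55 − 55 = 0.

0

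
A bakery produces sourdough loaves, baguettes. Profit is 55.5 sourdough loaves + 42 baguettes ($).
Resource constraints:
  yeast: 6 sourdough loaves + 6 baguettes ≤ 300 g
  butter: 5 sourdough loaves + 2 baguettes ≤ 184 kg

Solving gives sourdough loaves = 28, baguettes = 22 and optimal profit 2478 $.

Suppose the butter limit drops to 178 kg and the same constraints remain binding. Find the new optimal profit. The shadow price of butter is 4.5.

2451

Δb = -6, so new z* = 2478 + (4.5)·(-6) = 2478 − 27 = 2451.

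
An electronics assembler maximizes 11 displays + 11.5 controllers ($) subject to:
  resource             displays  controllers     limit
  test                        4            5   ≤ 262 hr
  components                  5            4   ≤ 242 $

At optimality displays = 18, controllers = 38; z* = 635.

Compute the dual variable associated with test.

Both test and components are binding at x*.
From A_Bᵀ y = c: 4·y_test + 5·y_components = 11; 5·y_test + 4·y_components = 11.5.
→ y_test = 1.5 and y_components = 1.
Shadow price of test = 1.5.

1.5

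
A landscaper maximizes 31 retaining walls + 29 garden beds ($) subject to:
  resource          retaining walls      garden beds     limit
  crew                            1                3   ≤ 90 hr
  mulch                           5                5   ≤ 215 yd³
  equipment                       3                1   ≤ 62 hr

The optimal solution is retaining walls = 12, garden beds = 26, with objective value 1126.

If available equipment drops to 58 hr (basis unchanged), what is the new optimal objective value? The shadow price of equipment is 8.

1094

Δb = -4, so new z* = 1126 + (8)·(-4) = 1126 − 32 = 1094.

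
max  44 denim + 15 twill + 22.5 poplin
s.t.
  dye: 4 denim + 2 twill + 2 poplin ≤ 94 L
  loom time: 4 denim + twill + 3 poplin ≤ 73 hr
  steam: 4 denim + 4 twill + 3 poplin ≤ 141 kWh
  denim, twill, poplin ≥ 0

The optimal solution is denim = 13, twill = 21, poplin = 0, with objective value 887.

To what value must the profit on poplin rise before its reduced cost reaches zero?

At the optimum: dye uses 94 of 94 (binding); loom time uses 73 of 73 (binding); steam uses 136 of 141 (slack = 5).
Since steam is not tight, its dual is 0.
The binding rows give the dual system: 4·y_dye + 4·y_loom time = 44 and 2·y_dye + 1·y_loom time = 15.
→ y_dye = 4 and y_loom time = 7.
poplin enters the basis when its profit ≥ yᵀa₃ = 4·2 + 7·3 = 29.

29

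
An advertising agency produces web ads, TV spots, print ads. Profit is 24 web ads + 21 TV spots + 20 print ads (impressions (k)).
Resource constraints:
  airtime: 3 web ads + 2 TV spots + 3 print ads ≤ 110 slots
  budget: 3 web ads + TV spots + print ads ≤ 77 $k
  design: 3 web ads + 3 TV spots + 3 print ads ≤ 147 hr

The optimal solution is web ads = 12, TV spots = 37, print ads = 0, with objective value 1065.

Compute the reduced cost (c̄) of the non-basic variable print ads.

At the optimum: airtime uses 110 of 110 (binding); budget uses 73 of 77 (slack = 4); design uses 147 of 147 (binding).
By complementary slackness, y = 0 for the non-binding constraint.
The binding rows give the dual system: 3·y_airtime + 3·y_design = 24 and 2·y_airtime + 3·y_design = 21.
This yields shadow prices y_airtime = 3, y_design = 5.
Reduced cost of print ads: c₃ − yᵀa₃ = 20 − (3·3 + 5·3) = 20 − 24 = -4.

-4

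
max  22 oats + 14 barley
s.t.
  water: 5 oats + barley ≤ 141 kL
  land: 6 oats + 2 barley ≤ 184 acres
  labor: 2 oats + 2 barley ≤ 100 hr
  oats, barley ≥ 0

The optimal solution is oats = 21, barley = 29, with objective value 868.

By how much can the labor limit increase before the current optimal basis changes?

84

Binding constraints: land, labor. The basis is B = [[6,2],[2,2]] with det 8.
Per unit increase in labor, x* moves by d = (-0.25, 0.75).
The basis stays optimal until oats reaches 0; allowable increase = 84 hr.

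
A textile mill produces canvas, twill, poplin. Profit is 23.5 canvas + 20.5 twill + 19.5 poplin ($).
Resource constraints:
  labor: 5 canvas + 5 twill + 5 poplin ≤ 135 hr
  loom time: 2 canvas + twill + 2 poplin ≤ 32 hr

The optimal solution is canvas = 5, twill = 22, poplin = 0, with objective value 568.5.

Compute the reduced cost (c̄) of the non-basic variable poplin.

At the optimum: labor uses 135 of 135 (binding); loom time uses 32 of 32 (binding).
From A_Bᵀ y = c: 5·y_labor + 2·y_loom time = 23.5; 5·y_labor + 1·y_loom time = 20.5.
Solving: y_labor = 3.5, y_loom time = 3.
Reduced cost of poplin: c₃ − yᵀa₃ = 19.5 − (3.5·5 + 3·2) = 19.5 − 23.5 = -4.

-4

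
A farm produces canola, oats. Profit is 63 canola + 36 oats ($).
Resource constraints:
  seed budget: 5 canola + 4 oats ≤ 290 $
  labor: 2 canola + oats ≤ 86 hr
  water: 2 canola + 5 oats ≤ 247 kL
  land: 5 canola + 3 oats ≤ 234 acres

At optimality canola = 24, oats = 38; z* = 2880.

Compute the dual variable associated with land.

At the optimum: seed budget uses 272 of 290 (slack = 18); labor uses 86 of 86 (binding); water uses 238 of 247 (slack = 9); land uses 234 of 234 (binding).
Since seed budget, water are not tight, their duals are 0.
The binding rows give the dual system: 2·y_labor + 5·y_land = 63 and 1·y_labor + 3·y_land = 36.
→ y_labor = 9 and y_land = 9.
Shadow price of land = 9.

9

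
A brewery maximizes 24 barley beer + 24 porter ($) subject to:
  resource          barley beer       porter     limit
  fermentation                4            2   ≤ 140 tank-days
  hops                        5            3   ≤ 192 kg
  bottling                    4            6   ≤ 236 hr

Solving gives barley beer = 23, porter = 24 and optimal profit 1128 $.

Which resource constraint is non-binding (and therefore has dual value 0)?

hops

fermentation: 140/140 (binding)
hops: 187/192 (slack 5)
bottling: 236/236 (binding)
By complementary slackness, a constraint with positive slack has shadow price 0 → hops.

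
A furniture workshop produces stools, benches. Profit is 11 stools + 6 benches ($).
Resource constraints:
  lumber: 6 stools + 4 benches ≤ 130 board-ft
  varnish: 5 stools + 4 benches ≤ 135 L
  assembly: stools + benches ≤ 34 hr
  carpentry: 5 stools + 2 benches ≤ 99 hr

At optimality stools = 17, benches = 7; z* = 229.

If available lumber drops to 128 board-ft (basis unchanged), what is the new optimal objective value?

227

Binding: lumber and carpentry. Non-binding: varnish (22 unused), assembly (10 unused).
Slack constraints have shadow price 0 (complementary slackness).
Dual feasibility on the basic columns requires 6·y_lumber + 5·y_carpentry = 11, 4·y_lumber + 2·y_carpentry = 6.
→ y_lumber = 1 and y_carpentry = 1.
Δz = y_lumber·Δb = 1 × (-2) = -2, so new z* = 229 − 2 = 227.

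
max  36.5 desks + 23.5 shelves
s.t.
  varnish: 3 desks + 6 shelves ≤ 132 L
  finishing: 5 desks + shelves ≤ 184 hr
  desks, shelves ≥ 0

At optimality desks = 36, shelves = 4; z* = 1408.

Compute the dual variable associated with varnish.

At the optimum: varnish uses 132 of 132 (binding); finishing uses 184 of 184 (binding).
Dual feasibility on the basic columns requires 3·y_varnish + 5·y_finishing = 36.5, 6·y_varnish + 1·y_finishing = 23.5.
This yields shadow prices y_varnish = 3, y_finishing = 5.5.
Shadow price of varnish = 3.

3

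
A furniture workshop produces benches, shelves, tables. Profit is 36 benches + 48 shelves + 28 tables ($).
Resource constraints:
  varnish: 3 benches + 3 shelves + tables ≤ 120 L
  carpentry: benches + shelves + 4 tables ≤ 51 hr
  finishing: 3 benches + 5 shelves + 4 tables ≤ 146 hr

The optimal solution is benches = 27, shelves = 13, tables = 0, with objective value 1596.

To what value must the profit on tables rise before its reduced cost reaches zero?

30

At the optimum: varnish uses 120 of 120 (binding); carpentry uses 40 of 51 (slack = 11); finishing uses 146 of 146 (binding).
Since carpentry is not tight, its dual is 0.
From A_Bᵀ y = c: 3·y_varnish + 3·y_finishing = 36; 3·y_varnish + 5·y_finishing = 48.
→ y_varnish = 6 and y_finishing = 6.
tables enters the basis when its profit ≥ yᵀa₃ = 6·1 + 6·4 = 30.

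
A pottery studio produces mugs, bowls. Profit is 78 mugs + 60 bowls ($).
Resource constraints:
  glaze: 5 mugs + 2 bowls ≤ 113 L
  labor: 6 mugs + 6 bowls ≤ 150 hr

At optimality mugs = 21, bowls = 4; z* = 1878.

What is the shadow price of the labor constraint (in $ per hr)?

8

At the optimum: glaze uses 113 of 113 (binding); labor uses 150 of 150 (binding).
Dual feasibility on the basic columns requires 5·y_glaze + 6·y_labor = 78, 2·y_glaze + 6·y_labor = 60.
→ y_glaze = 6 and y_labor = 8.
Shadow price of labor = 8.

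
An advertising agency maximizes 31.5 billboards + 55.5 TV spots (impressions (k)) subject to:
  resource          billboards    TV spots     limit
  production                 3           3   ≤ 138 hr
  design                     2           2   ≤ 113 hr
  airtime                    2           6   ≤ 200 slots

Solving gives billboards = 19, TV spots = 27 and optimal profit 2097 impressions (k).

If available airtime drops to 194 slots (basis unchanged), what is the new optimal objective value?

At the optimum: production uses 138 of 138 (binding); design uses 92 of 113 (slack = 21); airtime uses 200 of 200 (binding).
Slack constraints have shadow price 0 (complementary slackness).
The binding rows give the dual system: 3·y_production + 2·y_airtime = 31.5 and 3·y_production + 6·y_airtime = 55.5.
→ y_production = 6.5 and y_airtime = 6.
Δz = y_airtime·Δb = 6 × (-6) = -36, so new z* = 2097 − 36 = 2061.

2061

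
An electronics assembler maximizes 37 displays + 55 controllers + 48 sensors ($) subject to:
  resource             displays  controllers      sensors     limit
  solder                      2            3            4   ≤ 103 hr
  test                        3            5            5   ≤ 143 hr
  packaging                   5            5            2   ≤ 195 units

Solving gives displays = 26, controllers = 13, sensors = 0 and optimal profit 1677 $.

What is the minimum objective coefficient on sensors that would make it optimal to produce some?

Binding: test and packaging. Non-binding: solder (12 unused).
Slack constraints have shadow price 0 (complementary slackness).
Dual feasibility on the basic columns requires 3·y_test + 5·y_packaging = 37, 5·y_test + 5·y_packaging = 55.
Solving: y_test = 9, y_packaging = 2.
sensors enters the basis when its profit ≥ yᵀa₃ = 9·5 + 2·2 = 49.

49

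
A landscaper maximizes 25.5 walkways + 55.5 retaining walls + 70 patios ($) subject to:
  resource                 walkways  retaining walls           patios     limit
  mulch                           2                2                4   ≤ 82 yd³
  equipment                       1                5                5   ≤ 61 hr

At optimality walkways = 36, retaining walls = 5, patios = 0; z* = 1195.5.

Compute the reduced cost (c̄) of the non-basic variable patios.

Check each constraint at x*: mulch 82/82 (tight); equipment 61/61 (tight).
Dual feasibility on the basic columns requires 2·y_mulch + 1·y_equipment = 25.5, 2·y_mulch + 5·y_equipment = 55.5.
Solving: y_mulch = 9, y_equipment = 7.5.
Reduced cost of patios: c₃ − yᵀa₃ = 70 − (9·4 + 7.5·5) = 70 − 73.5 = -3.5.

-3.5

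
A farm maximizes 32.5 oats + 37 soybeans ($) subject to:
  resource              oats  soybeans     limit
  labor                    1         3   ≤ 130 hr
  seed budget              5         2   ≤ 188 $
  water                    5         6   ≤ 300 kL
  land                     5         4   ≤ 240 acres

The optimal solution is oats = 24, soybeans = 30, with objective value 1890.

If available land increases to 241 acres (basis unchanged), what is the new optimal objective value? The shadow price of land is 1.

Δb = 1, so new z* = 1890 + (1)·(1) = 1890 + 1 = 1891.

1891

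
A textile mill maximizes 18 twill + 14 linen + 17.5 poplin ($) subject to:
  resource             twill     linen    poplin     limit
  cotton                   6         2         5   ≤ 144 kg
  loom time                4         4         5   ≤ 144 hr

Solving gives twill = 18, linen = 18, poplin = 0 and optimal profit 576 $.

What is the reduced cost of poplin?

At the optimum: cotton uses 144 of 144 (binding); loom time uses 144 of 144 (binding).
The binding rows give the dual system: 6·y_cotton + 4·y_loom time = 18 and 2·y_cotton + 4·y_loom time = 14.
This yields shadow prices y_cotton = 1, y_loom time = 3.
Reduced cost of poplin: c₃ − yᵀa₃ = 17.5 − (1·5 + 3·5) = 17.5 − 20 = -2.5.

-2.5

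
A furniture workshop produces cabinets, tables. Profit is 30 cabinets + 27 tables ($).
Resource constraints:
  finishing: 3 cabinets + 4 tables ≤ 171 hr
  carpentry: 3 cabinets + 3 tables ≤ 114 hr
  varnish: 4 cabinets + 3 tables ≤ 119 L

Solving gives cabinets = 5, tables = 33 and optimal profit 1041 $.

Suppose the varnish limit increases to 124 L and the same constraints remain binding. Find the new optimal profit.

1056

At the optimum: finishing uses 147 of 171 (slack = 24); carpentry uses 114 of 114 (binding); varnish uses 119 of 119 (binding).
Since finishing is not tight, its dual is 0.
Dual feasibility on the basic columns requires 3·y_carpentry + 4·y_varnish = 30, 3·y_carpentry + 3·y_varnish = 27.
This yields shadow prices y_carpentry = 6, y_varnish = 3.
Δz = y_varnish·Δb = 3 × (5) = 15, so new z* = 1041 + 15 = 1056.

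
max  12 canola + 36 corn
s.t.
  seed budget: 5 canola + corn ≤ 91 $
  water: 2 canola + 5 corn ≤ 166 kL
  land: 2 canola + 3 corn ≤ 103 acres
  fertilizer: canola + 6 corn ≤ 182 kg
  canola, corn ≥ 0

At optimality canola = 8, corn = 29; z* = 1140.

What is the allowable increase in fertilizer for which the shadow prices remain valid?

11.25

Binding constraints: land, fertilizer. The basis is B = [[2,3],[1,6]] with det 9.
Per unit increase in fertilizer, x* moves by d = (-0.3333, 0.2222).
The basis stays optimal until water becomes binding; allowable increase = 11.25 kg.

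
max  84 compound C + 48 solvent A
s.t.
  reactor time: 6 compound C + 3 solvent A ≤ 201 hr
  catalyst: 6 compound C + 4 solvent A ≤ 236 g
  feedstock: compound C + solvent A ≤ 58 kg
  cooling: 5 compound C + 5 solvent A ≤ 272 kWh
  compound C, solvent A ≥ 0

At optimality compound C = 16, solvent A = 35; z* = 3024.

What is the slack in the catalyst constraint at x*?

0

catalyst used = 6·16 + 4·35 = 236; slack = 236 − 236 = 0.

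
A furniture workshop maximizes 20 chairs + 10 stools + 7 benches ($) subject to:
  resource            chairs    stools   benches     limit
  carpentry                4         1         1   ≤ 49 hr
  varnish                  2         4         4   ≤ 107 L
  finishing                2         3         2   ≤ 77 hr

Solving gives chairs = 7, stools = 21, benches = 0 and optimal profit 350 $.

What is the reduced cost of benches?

-1

Binding: carpentry and finishing. Non-binding: varnish (9 unused).
By complementary slackness, y = 0 for the non-binding constraint.
From A_Bᵀ y = c: 4·y_carpentry + 2·y_finishing = 20; 1·y_carpentry + 3·y_finishing = 10.
This yields shadow prices y_carpentry = 4, y_finishing = 2.
Reduced cost of benches: c₃ − yᵀa₃ = 7 − (4·1 + 2·2) = 7 − 8 = -1.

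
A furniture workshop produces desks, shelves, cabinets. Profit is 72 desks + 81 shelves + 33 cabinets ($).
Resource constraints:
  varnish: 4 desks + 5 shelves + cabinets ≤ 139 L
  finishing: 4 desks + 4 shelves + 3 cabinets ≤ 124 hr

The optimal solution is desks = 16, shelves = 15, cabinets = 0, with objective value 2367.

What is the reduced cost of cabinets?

At the optimum: varnish uses 139 of 139 (binding); finishing uses 124 of 124 (binding).
From A_Bᵀ y = c: 4·y_varnish + 4·y_finishing = 72; 5·y_varnish + 4·y_finishing = 81.
This yields shadow prices y_varnish = 9, y_finishing = 9.
Reduced cost of cabinets: c₃ − yᵀa₃ = 33 − (9·1 + 9·3) = 33 − 36 = -3.

-3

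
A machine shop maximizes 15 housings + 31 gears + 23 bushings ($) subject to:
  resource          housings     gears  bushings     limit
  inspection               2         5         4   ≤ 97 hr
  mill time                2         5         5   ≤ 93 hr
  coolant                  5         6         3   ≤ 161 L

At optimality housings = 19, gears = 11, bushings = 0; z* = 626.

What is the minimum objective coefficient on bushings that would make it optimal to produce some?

28

Binding: mill time and coolant. Non-binding: inspection (4 unused).
Since inspection is not tight, its dual is 0.
The binding rows give the dual system: 2·y_mill time + 5·y_coolant = 15 and 5·y_mill time + 6·y_coolant = 31.
This yields shadow prices y_mill time = 5, y_coolant = 1.
bushings enters the basis when its profit ≥ yᵀa₃ = 5·5 + 1·3 = 28.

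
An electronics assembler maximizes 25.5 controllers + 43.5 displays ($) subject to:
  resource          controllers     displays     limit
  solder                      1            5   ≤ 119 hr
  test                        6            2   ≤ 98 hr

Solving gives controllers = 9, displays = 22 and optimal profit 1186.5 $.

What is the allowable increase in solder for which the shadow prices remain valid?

126

Binding constraints: solder, test. The basis is B = [[1,5],[6,2]] with det -28.
Per unit increase in solder, x* moves by d = (-0.0714, 0.2143).
The basis stays optimal until controllers reaches 0; allowable increase = 126 hr.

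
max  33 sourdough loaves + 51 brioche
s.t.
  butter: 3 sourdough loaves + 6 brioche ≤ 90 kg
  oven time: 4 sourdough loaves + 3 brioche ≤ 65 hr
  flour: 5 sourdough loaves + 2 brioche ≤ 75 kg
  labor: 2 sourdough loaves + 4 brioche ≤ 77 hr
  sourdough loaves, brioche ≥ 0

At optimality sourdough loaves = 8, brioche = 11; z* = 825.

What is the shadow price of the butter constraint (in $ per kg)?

Check each constraint at x*: butter 90/90 (tight); oven time 65/65 (tight); flour 62/75 (slack 13); labor 60/77 (slack 17).
Since flour, labor are not tight, their duals are 0.
From A_Bᵀ y = c: 3·y_butter + 4·y_oven time = 33; 6·y_butter + 3·y_oven time = 51.
→ y_butter = 7 and y_oven time = 3.
Shadow price of butter = 7.

7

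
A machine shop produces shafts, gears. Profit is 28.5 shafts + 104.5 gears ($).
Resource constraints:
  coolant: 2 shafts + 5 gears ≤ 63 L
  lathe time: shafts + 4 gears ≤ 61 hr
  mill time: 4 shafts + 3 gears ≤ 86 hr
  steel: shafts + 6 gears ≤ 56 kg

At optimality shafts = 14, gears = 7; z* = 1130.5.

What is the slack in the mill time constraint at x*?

mill time used = 4·14 + 3·7 = 77; slack = 86 − 77 = 9.

9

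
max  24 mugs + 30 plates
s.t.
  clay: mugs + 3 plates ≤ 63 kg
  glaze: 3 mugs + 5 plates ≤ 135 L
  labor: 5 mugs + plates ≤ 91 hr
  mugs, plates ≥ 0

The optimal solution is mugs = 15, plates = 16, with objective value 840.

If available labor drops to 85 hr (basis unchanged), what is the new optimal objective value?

822

Check each constraint at x*: clay 63/63 (tight); glaze 125/135 (slack 10); labor 91/91 (tight).
By complementary slackness, y = 0 for the non-binding constraint.
From A_Bᵀ y = c: 1·y_clay + 5·y_labor = 24; 3·y_clay + 1·y_labor = 30.
Solving: y_clay = 9, y_labor = 3.
Δz = y_labor·Δb = 3 × (-6) = -18, so new z* = 840 − 18 = 822.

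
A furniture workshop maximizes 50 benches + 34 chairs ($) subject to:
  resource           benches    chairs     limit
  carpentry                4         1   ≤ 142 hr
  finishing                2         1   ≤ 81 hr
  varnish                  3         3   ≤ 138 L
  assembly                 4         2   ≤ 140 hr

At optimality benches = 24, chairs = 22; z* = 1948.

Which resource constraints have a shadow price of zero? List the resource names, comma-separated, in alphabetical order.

carpentry: 118/142 (slack 24)
finishing: 70/81 (slack 11)
varnish: 138/138 (binding)
assembly: 140/140 (binding)
By complementary slackness, a constraint with positive slack has shadow price 0 → carpentry, finishing.

carpentry, finishing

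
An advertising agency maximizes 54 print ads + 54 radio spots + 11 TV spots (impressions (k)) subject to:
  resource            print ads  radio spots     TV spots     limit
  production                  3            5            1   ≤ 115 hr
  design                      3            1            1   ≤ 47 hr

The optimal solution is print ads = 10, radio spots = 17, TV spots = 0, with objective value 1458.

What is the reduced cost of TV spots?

-7

At the optimum: production uses 115 of 115 (binding); design uses 47 of 47 (binding).
From A_Bᵀ y = c: 3·y_production + 3·y_design = 54; 5·y_production + 1·y_design = 54.
Solving: y_production = 9, y_design = 9.
Reduced cost of TV spots: c₃ − yᵀa₃ = 11 − (9·1 + 9·1) = 11 − 18 = -7.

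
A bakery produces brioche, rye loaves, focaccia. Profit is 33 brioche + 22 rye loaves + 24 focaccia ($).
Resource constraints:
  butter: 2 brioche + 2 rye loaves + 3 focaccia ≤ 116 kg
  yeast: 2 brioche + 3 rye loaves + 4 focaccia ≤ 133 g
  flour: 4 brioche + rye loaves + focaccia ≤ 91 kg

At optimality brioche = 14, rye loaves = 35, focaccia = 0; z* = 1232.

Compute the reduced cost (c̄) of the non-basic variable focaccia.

-3.5

Binding: yeast and flour. Non-binding: butter (18 unused).
By complementary slackness, y = 0 for the non-binding constraint.
From A_Bᵀ y = c: 2·y_yeast + 4·y_flour = 33; 3·y_yeast + 1·y_flour = 22.
This yields shadow prices y_yeast = 5.5, y_flour = 5.5.
Reduced cost of focaccia: c₃ − yᵀa₃ = 24 − (5.5·4 + 5.5·1) = 24 − 27.5 = -3.5.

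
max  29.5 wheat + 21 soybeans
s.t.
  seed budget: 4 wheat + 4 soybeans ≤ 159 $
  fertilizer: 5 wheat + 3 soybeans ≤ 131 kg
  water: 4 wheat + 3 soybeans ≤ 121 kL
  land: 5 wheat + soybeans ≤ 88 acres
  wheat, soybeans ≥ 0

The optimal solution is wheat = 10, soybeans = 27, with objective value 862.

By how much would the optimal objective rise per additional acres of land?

Check each constraint at x*: seed budget 148/159 (slack 11); fertilizer 131/131 (tight); water 121/121 (tight); land 77/88 (slack 11).
Since seed budget, land are not tight, their duals are 0.
The binding rows give the dual system: 5·y_fertilizer + 4·y_water = 29.5 and 3·y_fertilizer + 3·y_water = 21.
→ y_fertilizer = 1.5 and y_water = 5.5.
Shadow price of land = 0.

0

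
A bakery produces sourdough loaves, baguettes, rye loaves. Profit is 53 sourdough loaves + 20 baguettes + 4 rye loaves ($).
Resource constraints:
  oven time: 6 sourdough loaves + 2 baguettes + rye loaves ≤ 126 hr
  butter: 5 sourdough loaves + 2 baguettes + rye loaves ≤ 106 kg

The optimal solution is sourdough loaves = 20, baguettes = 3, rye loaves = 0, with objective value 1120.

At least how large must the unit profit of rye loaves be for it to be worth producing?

Check each constraint at x*: oven time 126/126 (tight); butter 106/106 (tight).
From A_Bᵀ y = c: 6·y_oven time + 5·y_butter = 53; 2·y_oven time + 2·y_butter = 20.
Solving: y_oven time = 3, y_butter = 7.
rye loaves enters the basis when its profit ≥ yᵀa₃ = 3·1 + 7·1 = 10.

10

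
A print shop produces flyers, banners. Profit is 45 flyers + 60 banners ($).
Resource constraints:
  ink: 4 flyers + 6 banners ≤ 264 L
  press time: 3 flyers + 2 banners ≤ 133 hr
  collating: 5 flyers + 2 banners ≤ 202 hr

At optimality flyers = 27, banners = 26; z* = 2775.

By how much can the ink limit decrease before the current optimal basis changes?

Binding constraints: ink, press time. The basis is B = [[4,6],[3,2]] with det -10.
Per unit decrease in ink, x* moves by d = (0.2, -0.3).
The basis stays optimal until collating becomes binding; allowable decrease = 37.5 L.

37.5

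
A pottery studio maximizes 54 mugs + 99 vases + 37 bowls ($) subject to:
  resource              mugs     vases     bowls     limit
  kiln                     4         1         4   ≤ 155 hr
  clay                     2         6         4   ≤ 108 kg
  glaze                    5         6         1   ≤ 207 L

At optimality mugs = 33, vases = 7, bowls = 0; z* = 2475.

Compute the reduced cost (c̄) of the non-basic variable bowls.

At the optimum: kiln uses 139 of 155 (slack = 16); clay uses 108 of 108 (binding); glaze uses 207 of 207 (binding).
Since kiln is not tight, its dual is 0.
The binding rows give the dual system: 2·y_clay + 5·y_glaze = 54 and 6·y_clay + 6·y_glaze = 99.
Solving: y_clay = 9.5, y_glaze = 7.
Reduced cost of bowls: c₃ − yᵀa₃ = 37 − (9.5·4 + 7·1) = 37 − 45 = -8.

-8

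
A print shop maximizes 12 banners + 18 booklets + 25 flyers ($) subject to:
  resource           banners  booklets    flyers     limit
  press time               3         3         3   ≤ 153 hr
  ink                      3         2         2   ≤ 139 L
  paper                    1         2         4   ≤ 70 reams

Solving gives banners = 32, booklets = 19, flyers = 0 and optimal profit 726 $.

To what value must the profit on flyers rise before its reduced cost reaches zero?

At the optimum: press time uses 153 of 153 (binding); ink uses 134 of 139 (slack = 5); paper uses 70 of 70 (binding).
By complementary slackness, y = 0 for the non-binding constraint.
Dual feasibility on the basic columns requires 3·y_press time + 1·y_paper = 12, 3·y_press time + 2·y_paper = 18.
This yields shadow prices y_press time = 2, y_paper = 6.
flyers enters the basis when its profit ≥ yᵀa₃ = 2·3 + 6·4 = 30.

30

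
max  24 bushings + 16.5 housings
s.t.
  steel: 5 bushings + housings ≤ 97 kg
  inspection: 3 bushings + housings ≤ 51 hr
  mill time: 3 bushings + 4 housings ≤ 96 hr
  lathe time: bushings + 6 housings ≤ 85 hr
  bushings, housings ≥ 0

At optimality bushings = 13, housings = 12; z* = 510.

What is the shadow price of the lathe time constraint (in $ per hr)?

At the optimum: steel uses 77 of 97 (slack = 20); inspection uses 51 of 51 (binding); mill time uses 87 of 96 (slack = 9); lathe time uses 85 of 85 (binding).
Since steel, mill time are not tight, their duals are 0.
The binding rows give the dual system: 3·y_inspection + 1·y_lathe time = 24 and 1·y_inspection + 6·y_lathe time = 16.5.
→ y_inspection = 7.5 and y_lathe time = 1.5.
Shadow price of lathe time = 1.5.

1.5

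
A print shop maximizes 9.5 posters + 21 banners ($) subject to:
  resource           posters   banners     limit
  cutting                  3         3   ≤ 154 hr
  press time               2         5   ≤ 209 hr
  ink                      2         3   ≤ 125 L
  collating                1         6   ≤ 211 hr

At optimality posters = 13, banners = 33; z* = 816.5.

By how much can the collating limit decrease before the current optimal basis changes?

Binding constraints: ink, collating. The basis is B = [[2,3],[1,6]] with det 9.
Per unit decrease in collating, x* moves by d = (0.3333, -0.2222).
The basis stays optimal until cutting becomes binding; allowable decrease = 48 hr.

48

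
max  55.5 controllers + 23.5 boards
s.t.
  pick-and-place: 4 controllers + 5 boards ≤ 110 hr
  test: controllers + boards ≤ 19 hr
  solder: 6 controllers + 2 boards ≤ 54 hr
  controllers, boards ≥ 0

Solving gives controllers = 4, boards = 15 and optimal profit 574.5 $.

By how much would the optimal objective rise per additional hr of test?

At the optimum: pick-and-place uses 91 of 110 (slack = 19); test uses 19 of 19 (binding); solder uses 54 of 54 (binding).
Since pick-and-place is not tight, its dual is 0.
From A_Bᵀ y = c: 1·y_test + 6·y_solder = 55.5; 1·y_test + 2·y_solder = 23.5.
Solving: y_test = 7.5, y_solder = 8.
Shadow price of test = 7.5.

7.5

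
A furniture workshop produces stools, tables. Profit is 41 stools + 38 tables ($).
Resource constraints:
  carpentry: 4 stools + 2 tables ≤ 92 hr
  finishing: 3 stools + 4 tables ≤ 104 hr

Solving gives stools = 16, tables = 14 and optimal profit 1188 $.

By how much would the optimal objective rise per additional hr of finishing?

Both carpentry and finishing are binding at x*.
The binding rows give the dual system: 4·y_carpentry + 3·y_finishing = 41 and 2·y_carpentry + 4·y_finishing = 38.
→ y_carpentry = 5 and y_finishing = 7.
Shadow price of finishing = 7.

7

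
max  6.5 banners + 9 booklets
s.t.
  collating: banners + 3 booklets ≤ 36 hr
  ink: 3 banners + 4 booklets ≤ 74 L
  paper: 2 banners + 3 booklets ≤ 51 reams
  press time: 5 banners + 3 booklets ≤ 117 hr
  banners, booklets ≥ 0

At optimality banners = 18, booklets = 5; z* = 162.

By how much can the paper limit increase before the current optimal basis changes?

Binding constraints: ink, paper. The basis is B = [[3,4],[2,3]] with det 1.
Per unit increase in paper, x* moves by d = (-4, 3).
The basis stays optimal until collating becomes binding; allowable increase = 0.6 reams.

0.6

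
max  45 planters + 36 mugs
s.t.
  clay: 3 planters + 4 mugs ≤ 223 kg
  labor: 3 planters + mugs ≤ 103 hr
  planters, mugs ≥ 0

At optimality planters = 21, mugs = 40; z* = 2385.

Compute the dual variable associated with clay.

At the optimum: clay uses 223 of 223 (binding); labor uses 103 of 103 (binding).
Dual feasibility on the basic columns requires 3·y_clay + 3·y_labor = 45, 4·y_clay + 1·y_labor = 36.
Solving: y_clay = 7, y_labor = 8.
Shadow price of clay = 7.

7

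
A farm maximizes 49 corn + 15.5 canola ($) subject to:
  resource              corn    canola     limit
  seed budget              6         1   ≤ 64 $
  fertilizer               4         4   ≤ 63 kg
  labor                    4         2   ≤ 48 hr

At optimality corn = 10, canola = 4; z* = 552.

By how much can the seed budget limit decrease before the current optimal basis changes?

7

Binding constraints: seed budget, labor. The basis is B = [[6,1],[4,2]] with det 8.
Per unit decrease in seed budget, x* moves by d = (-0.25, 0.5).
The basis stays optimal until fertilizer becomes binding; allowable decrease = 7 $.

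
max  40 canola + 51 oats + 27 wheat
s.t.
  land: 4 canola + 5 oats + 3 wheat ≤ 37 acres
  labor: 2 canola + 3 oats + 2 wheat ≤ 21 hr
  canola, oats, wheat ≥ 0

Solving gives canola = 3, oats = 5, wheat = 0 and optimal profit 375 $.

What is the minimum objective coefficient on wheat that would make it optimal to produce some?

31

Check each constraint at x*: land 37/37 (tight); labor 21/21 (tight).
From A_Bᵀ y = c: 4·y_land + 2·y_labor = 40; 5·y_land + 3·y_labor = 51.
This yields shadow prices y_land = 9, y_labor = 2.
wheat enters the basis when its profit ≥ yᵀa₃ = 9·3 + 2·2 = 31.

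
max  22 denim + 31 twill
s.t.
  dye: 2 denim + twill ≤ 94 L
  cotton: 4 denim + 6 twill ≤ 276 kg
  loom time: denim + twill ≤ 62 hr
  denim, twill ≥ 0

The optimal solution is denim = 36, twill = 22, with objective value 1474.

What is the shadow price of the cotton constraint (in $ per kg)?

5

Check each constraint at x*: dye 94/94 (tight); cotton 276/276 (tight); loom time 58/62 (slack 4).
Slack constraints have shadow price 0 (complementary slackness).
From A_Bᵀ y = c: 2·y_dye + 4·y_cotton = 22; 1·y_dye + 6·y_cotton = 31.
This yields shadow prices y_dye = 1, y_cotton = 5.
Shadow price of cotton = 5.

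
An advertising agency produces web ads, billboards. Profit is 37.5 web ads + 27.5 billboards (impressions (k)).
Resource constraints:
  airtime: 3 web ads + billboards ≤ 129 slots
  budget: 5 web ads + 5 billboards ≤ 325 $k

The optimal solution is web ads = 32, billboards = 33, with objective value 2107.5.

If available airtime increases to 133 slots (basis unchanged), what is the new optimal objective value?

Both airtime and budget are binding at x*.
The binding rows give the dual system: 3·y_airtime + 5·y_budget = 37.5 and 1·y_airtime + 5·y_budget = 27.5.
Solving: y_airtime = 5, y_budget = 4.5.
Δz = y_airtime·Δb = 5 × (4) = 20, so new z* = 2107.5 + 20 = 2127.5.

2127.5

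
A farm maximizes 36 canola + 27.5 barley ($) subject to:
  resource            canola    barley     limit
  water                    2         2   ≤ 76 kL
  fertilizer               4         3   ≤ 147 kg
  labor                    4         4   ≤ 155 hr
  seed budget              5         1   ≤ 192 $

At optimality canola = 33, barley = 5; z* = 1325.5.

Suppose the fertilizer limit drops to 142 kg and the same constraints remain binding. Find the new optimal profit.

Check each constraint at x*: water 76/76 (tight); fertilizer 147/147 (tight); labor 152/155 (slack 3); seed budget 170/192 (slack 22).
By complementary slackness, y = 0 for the non-binding constraints.
From A_Bᵀ y = c: 2·y_water + 4·y_fertilizer = 36; 2·y_water + 3·y_fertilizer = 27.5.
This yields shadow prices y_water = 1, y_fertilizer = 8.5.
Δz = y_fertilizer·Δb = 8.5 × (-5) = -42.5, so new z* = 1325.5 − 42.5 = 1283.

1283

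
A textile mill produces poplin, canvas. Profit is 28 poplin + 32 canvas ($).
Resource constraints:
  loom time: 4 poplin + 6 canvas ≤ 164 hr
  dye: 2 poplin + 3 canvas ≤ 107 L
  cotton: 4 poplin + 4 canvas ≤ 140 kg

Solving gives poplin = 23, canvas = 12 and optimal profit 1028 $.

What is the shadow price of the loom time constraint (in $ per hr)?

2

Binding: loom time and cotton. Non-binding: dye (25 unused).
By complementary slackness, y = 0 for the non-binding constraint.
From A_Bᵀ y = c: 4·y_loom time + 4·y_cotton = 28; 6·y_loom time + 4·y_cotton = 32.
This yields shadow prices y_loom time = 2, y_cotton = 5.
Shadow price of loom time = 2.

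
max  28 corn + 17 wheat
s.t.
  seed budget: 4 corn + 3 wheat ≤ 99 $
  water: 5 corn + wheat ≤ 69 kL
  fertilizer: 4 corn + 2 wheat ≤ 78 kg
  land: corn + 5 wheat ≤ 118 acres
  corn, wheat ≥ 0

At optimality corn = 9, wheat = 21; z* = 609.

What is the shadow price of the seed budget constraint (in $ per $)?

Check each constraint at x*: seed budget 99/99 (tight); water 66/69 (slack 3); fertilizer 78/78 (tight); land 114/118 (slack 4).
By complementary slackness, y = 0 for the non-binding constraints.
Dual feasibility on the basic columns requires 4·y_seed budget + 4·y_fertilizer = 28, 3·y_seed budget + 2·y_fertilizer = 17.
→ y_seed budget = 3 and y_fertilizer = 4.
Shadow price of seed budget = 3.

3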